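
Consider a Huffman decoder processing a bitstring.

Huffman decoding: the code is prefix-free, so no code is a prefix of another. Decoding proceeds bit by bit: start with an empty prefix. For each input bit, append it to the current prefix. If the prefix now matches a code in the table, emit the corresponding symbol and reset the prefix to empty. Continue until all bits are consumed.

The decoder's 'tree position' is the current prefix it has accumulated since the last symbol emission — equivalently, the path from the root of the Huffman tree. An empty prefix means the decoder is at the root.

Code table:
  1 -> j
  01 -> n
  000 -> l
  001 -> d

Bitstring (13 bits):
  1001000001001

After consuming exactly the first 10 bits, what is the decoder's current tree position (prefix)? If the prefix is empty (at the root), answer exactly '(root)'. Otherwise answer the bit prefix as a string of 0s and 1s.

Answer: (root)

Derivation:
Bit 0: prefix='1' -> emit 'j', reset
Bit 1: prefix='0' (no match yet)
Bit 2: prefix='00' (no match yet)
Bit 3: prefix='001' -> emit 'd', reset
Bit 4: prefix='0' (no match yet)
Bit 5: prefix='00' (no match yet)
Bit 6: prefix='000' -> emit 'l', reset
Bit 7: prefix='0' (no match yet)
Bit 8: prefix='00' (no match yet)
Bit 9: prefix='001' -> emit 'd', reset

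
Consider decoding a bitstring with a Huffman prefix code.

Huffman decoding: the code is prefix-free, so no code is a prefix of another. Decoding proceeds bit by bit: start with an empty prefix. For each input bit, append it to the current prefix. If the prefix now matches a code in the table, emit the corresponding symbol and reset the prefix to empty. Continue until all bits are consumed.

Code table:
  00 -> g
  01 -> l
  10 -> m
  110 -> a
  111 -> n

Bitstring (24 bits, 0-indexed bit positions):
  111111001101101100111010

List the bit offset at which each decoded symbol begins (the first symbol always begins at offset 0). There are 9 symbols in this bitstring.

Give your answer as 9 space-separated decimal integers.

Answer: 0 3 6 8 11 14 17 19 22

Derivation:
Bit 0: prefix='1' (no match yet)
Bit 1: prefix='11' (no match yet)
Bit 2: prefix='111' -> emit 'n', reset
Bit 3: prefix='1' (no match yet)
Bit 4: prefix='11' (no match yet)
Bit 5: prefix='111' -> emit 'n', reset
Bit 6: prefix='0' (no match yet)
Bit 7: prefix='00' -> emit 'g', reset
Bit 8: prefix='1' (no match yet)
Bit 9: prefix='11' (no match yet)
Bit 10: prefix='110' -> emit 'a', reset
Bit 11: prefix='1' (no match yet)
Bit 12: prefix='11' (no match yet)
Bit 13: prefix='110' -> emit 'a', reset
Bit 14: prefix='1' (no match yet)
Bit 15: prefix='11' (no match yet)
Bit 16: prefix='110' -> emit 'a', reset
Bit 17: prefix='0' (no match yet)
Bit 18: prefix='01' -> emit 'l', reset
Bit 19: prefix='1' (no match yet)
Bit 20: prefix='11' (no match yet)
Bit 21: prefix='110' -> emit 'a', reset
Bit 22: prefix='1' (no match yet)
Bit 23: prefix='10' -> emit 'm', reset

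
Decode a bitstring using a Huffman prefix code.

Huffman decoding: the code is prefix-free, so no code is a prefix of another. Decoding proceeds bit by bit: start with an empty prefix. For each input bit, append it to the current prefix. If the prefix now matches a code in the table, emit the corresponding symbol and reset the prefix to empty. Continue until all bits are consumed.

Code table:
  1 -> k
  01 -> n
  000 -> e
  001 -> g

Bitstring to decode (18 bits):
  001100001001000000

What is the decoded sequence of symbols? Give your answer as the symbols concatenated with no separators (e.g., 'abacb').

Answer: gkengee

Derivation:
Bit 0: prefix='0' (no match yet)
Bit 1: prefix='00' (no match yet)
Bit 2: prefix='001' -> emit 'g', reset
Bit 3: prefix='1' -> emit 'k', reset
Bit 4: prefix='0' (no match yet)
Bit 5: prefix='00' (no match yet)
Bit 6: prefix='000' -> emit 'e', reset
Bit 7: prefix='0' (no match yet)
Bit 8: prefix='01' -> emit 'n', reset
Bit 9: prefix='0' (no match yet)
Bit 10: prefix='00' (no match yet)
Bit 11: prefix='001' -> emit 'g', reset
Bit 12: prefix='0' (no match yet)
Bit 13: prefix='00' (no match yet)
Bit 14: prefix='000' -> emit 'e', reset
Bit 15: prefix='0' (no match yet)
Bit 16: prefix='00' (no match yet)
Bit 17: prefix='000' -> emit 'e', reset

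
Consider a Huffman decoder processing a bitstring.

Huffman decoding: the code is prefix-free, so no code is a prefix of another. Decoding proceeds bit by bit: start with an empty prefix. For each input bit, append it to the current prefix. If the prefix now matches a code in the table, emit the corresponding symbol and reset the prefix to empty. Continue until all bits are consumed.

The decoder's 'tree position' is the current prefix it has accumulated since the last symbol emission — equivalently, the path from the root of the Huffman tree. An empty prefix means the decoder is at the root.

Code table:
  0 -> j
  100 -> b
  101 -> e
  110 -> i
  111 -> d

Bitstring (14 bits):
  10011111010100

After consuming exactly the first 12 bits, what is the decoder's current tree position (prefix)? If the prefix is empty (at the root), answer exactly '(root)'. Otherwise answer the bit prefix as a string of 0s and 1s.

Answer: (root)

Derivation:
Bit 0: prefix='1' (no match yet)
Bit 1: prefix='10' (no match yet)
Bit 2: prefix='100' -> emit 'b', reset
Bit 3: prefix='1' (no match yet)
Bit 4: prefix='11' (no match yet)
Bit 5: prefix='111' -> emit 'd', reset
Bit 6: prefix='1' (no match yet)
Bit 7: prefix='11' (no match yet)
Bit 8: prefix='110' -> emit 'i', reset
Bit 9: prefix='1' (no match yet)
Bit 10: prefix='10' (no match yet)
Bit 11: prefix='101' -> emit 'e', reset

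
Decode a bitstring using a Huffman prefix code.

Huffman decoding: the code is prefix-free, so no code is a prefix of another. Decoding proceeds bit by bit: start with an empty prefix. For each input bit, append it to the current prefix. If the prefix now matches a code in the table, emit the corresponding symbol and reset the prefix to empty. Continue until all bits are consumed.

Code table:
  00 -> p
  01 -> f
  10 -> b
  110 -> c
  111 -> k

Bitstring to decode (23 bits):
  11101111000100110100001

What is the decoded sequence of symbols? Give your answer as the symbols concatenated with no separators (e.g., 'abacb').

Bit 0: prefix='1' (no match yet)
Bit 1: prefix='11' (no match yet)
Bit 2: prefix='111' -> emit 'k', reset
Bit 3: prefix='0' (no match yet)
Bit 4: prefix='01' -> emit 'f', reset
Bit 5: prefix='1' (no match yet)
Bit 6: prefix='11' (no match yet)
Bit 7: prefix='111' -> emit 'k', reset
Bit 8: prefix='0' (no match yet)
Bit 9: prefix='00' -> emit 'p', reset
Bit 10: prefix='0' (no match yet)
Bit 11: prefix='01' -> emit 'f', reset
Bit 12: prefix='0' (no match yet)
Bit 13: prefix='00' -> emit 'p', reset
Bit 14: prefix='1' (no match yet)
Bit 15: prefix='11' (no match yet)
Bit 16: prefix='110' -> emit 'c', reset
Bit 17: prefix='1' (no match yet)
Bit 18: prefix='10' -> emit 'b', reset
Bit 19: prefix='0' (no match yet)
Bit 20: prefix='00' -> emit 'p', reset
Bit 21: prefix='0' (no match yet)
Bit 22: prefix='01' -> emit 'f', reset

Answer: kfkpfpcbpf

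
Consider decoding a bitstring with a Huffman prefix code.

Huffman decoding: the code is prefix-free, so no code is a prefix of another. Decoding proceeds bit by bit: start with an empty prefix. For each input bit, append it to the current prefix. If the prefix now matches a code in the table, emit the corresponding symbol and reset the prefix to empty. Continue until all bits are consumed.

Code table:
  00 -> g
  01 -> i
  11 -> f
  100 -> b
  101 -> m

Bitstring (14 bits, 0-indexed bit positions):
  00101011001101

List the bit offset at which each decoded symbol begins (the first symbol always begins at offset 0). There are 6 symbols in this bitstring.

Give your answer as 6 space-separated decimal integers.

Answer: 0 2 5 7 10 12

Derivation:
Bit 0: prefix='0' (no match yet)
Bit 1: prefix='00' -> emit 'g', reset
Bit 2: prefix='1' (no match yet)
Bit 3: prefix='10' (no match yet)
Bit 4: prefix='101' -> emit 'm', reset
Bit 5: prefix='0' (no match yet)
Bit 6: prefix='01' -> emit 'i', reset
Bit 7: prefix='1' (no match yet)
Bit 8: prefix='10' (no match yet)
Bit 9: prefix='100' -> emit 'b', reset
Bit 10: prefix='1' (no match yet)
Bit 11: prefix='11' -> emit 'f', reset
Bit 12: prefix='0' (no match yet)
Bit 13: prefix='01' -> emit 'i', reset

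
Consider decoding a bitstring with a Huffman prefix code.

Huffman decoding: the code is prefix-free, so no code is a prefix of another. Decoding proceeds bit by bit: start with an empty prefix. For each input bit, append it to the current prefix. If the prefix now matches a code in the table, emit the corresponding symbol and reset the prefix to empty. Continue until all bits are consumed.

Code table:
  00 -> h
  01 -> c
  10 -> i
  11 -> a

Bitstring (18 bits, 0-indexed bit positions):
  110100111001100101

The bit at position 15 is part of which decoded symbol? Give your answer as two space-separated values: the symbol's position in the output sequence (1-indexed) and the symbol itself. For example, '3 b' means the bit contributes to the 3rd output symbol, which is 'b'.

Bit 0: prefix='1' (no match yet)
Bit 1: prefix='11' -> emit 'a', reset
Bit 2: prefix='0' (no match yet)
Bit 3: prefix='01' -> emit 'c', reset
Bit 4: prefix='0' (no match yet)
Bit 5: prefix='00' -> emit 'h', reset
Bit 6: prefix='1' (no match yet)
Bit 7: prefix='11' -> emit 'a', reset
Bit 8: prefix='1' (no match yet)
Bit 9: prefix='10' -> emit 'i', reset
Bit 10: prefix='0' (no match yet)
Bit 11: prefix='01' -> emit 'c', reset
Bit 12: prefix='1' (no match yet)
Bit 13: prefix='10' -> emit 'i', reset
Bit 14: prefix='0' (no match yet)
Bit 15: prefix='01' -> emit 'c', reset
Bit 16: prefix='0' (no match yet)
Bit 17: prefix='01' -> emit 'c', reset

Answer: 8 c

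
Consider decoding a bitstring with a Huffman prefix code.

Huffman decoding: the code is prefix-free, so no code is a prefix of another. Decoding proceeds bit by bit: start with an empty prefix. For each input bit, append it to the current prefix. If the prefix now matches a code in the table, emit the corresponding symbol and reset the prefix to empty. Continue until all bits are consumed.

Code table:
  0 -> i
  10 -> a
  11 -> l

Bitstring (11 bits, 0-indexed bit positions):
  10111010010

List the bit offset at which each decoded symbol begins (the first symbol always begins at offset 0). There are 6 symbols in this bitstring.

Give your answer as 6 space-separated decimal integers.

Bit 0: prefix='1' (no match yet)
Bit 1: prefix='10' -> emit 'a', reset
Bit 2: prefix='1' (no match yet)
Bit 3: prefix='11' -> emit 'l', reset
Bit 4: prefix='1' (no match yet)
Bit 5: prefix='10' -> emit 'a', reset
Bit 6: prefix='1' (no match yet)
Bit 7: prefix='10' -> emit 'a', reset
Bit 8: prefix='0' -> emit 'i', reset
Bit 9: prefix='1' (no match yet)
Bit 10: prefix='10' -> emit 'a', reset

Answer: 0 2 4 6 8 9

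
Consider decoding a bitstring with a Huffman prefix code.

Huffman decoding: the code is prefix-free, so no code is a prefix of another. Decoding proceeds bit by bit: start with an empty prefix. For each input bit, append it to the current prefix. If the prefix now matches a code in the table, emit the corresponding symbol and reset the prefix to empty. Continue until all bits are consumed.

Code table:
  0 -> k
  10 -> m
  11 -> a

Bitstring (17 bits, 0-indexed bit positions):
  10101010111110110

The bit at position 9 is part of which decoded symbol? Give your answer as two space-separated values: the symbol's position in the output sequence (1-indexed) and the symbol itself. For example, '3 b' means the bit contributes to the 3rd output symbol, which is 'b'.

Answer: 5 a

Derivation:
Bit 0: prefix='1' (no match yet)
Bit 1: prefix='10' -> emit 'm', reset
Bit 2: prefix='1' (no match yet)
Bit 3: prefix='10' -> emit 'm', reset
Bit 4: prefix='1' (no match yet)
Bit 5: prefix='10' -> emit 'm', reset
Bit 6: prefix='1' (no match yet)
Bit 7: prefix='10' -> emit 'm', reset
Bit 8: prefix='1' (no match yet)
Bit 9: prefix='11' -> emit 'a', reset
Bit 10: prefix='1' (no match yet)
Bit 11: prefix='11' -> emit 'a', reset
Bit 12: prefix='1' (no match yet)
Bit 13: prefix='10' -> emit 'm', reset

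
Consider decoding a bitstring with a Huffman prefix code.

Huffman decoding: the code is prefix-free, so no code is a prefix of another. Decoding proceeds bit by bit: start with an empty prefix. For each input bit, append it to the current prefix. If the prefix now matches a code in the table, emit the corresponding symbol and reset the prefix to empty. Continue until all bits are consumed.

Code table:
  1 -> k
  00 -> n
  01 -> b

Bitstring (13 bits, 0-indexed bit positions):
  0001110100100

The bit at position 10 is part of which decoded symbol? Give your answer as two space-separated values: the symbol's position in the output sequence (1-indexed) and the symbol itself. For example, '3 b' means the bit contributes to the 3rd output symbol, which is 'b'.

Bit 0: prefix='0' (no match yet)
Bit 1: prefix='00' -> emit 'n', reset
Bit 2: prefix='0' (no match yet)
Bit 3: prefix='01' -> emit 'b', reset
Bit 4: prefix='1' -> emit 'k', reset
Bit 5: prefix='1' -> emit 'k', reset
Bit 6: prefix='0' (no match yet)
Bit 7: prefix='01' -> emit 'b', reset
Bit 8: prefix='0' (no match yet)
Bit 9: prefix='00' -> emit 'n', reset
Bit 10: prefix='1' -> emit 'k', reset
Bit 11: prefix='0' (no match yet)
Bit 12: prefix='00' -> emit 'n', reset

Answer: 7 k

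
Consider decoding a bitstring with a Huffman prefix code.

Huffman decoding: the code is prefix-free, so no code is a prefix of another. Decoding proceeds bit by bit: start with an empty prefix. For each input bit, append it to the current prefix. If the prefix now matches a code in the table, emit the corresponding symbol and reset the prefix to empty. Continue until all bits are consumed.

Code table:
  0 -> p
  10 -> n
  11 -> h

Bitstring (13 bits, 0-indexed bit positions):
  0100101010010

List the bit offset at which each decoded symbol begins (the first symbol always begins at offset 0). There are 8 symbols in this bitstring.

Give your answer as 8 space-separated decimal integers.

Bit 0: prefix='0' -> emit 'p', reset
Bit 1: prefix='1' (no match yet)
Bit 2: prefix='10' -> emit 'n', reset
Bit 3: prefix='0' -> emit 'p', reset
Bit 4: prefix='1' (no match yet)
Bit 5: prefix='10' -> emit 'n', reset
Bit 6: prefix='1' (no match yet)
Bit 7: prefix='10' -> emit 'n', reset
Bit 8: prefix='1' (no match yet)
Bit 9: prefix='10' -> emit 'n', reset
Bit 10: prefix='0' -> emit 'p', reset
Bit 11: prefix='1' (no match yet)
Bit 12: prefix='10' -> emit 'n', reset

Answer: 0 1 3 4 6 8 10 11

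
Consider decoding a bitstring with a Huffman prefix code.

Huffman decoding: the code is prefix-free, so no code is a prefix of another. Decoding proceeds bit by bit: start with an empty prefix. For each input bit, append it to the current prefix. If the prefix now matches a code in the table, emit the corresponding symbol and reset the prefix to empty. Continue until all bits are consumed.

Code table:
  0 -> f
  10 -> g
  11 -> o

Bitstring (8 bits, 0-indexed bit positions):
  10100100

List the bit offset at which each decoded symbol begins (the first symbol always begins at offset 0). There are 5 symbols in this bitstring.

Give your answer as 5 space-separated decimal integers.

Answer: 0 2 4 5 7

Derivation:
Bit 0: prefix='1' (no match yet)
Bit 1: prefix='10' -> emit 'g', reset
Bit 2: prefix='1' (no match yet)
Bit 3: prefix='10' -> emit 'g', reset
Bit 4: prefix='0' -> emit 'f', reset
Bit 5: prefix='1' (no match yet)
Bit 6: prefix='10' -> emit 'g', reset
Bit 7: prefix='0' -> emit 'f', reset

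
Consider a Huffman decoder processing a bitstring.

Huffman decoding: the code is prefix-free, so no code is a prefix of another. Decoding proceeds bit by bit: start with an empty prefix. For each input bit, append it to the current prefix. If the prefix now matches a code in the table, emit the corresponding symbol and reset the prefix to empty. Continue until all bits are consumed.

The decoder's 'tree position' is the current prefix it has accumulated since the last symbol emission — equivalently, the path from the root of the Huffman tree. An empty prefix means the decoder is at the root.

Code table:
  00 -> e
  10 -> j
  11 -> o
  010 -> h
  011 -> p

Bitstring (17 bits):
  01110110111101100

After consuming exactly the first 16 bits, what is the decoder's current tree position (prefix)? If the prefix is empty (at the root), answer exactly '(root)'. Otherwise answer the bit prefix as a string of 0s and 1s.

Bit 0: prefix='0' (no match yet)
Bit 1: prefix='01' (no match yet)
Bit 2: prefix='011' -> emit 'p', reset
Bit 3: prefix='1' (no match yet)
Bit 4: prefix='10' -> emit 'j', reset
Bit 5: prefix='1' (no match yet)
Bit 6: prefix='11' -> emit 'o', reset
Bit 7: prefix='0' (no match yet)
Bit 8: prefix='01' (no match yet)
Bit 9: prefix='011' -> emit 'p', reset
Bit 10: prefix='1' (no match yet)
Bit 11: prefix='11' -> emit 'o', reset
Bit 12: prefix='0' (no match yet)
Bit 13: prefix='01' (no match yet)
Bit 14: prefix='011' -> emit 'p', reset
Bit 15: prefix='0' (no match yet)

Answer: 0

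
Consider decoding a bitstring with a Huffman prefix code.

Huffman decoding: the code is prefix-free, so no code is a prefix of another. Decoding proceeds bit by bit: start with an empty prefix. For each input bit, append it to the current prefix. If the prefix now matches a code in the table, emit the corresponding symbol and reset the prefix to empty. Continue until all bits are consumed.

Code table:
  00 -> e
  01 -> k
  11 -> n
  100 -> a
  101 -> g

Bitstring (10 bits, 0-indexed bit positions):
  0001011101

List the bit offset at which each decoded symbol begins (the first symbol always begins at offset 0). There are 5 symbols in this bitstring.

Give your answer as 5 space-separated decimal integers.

Answer: 0 2 4 6 8

Derivation:
Bit 0: prefix='0' (no match yet)
Bit 1: prefix='00' -> emit 'e', reset
Bit 2: prefix='0' (no match yet)
Bit 3: prefix='01' -> emit 'k', reset
Bit 4: prefix='0' (no match yet)
Bit 5: prefix='01' -> emit 'k', reset
Bit 6: prefix='1' (no match yet)
Bit 7: prefix='11' -> emit 'n', reset
Bit 8: prefix='0' (no match yet)
Bit 9: prefix='01' -> emit 'k', reset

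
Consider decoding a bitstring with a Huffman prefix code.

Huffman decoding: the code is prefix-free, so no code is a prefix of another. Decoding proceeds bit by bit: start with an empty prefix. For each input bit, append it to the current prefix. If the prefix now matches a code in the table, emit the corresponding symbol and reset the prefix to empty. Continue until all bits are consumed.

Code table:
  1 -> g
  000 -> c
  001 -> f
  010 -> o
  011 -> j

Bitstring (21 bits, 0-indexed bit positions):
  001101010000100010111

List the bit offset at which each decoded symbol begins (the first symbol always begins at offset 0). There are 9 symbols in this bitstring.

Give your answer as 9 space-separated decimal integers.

Bit 0: prefix='0' (no match yet)
Bit 1: prefix='00' (no match yet)
Bit 2: prefix='001' -> emit 'f', reset
Bit 3: prefix='1' -> emit 'g', reset
Bit 4: prefix='0' (no match yet)
Bit 5: prefix='01' (no match yet)
Bit 6: prefix='010' -> emit 'o', reset
Bit 7: prefix='1' -> emit 'g', reset
Bit 8: prefix='0' (no match yet)
Bit 9: prefix='00' (no match yet)
Bit 10: prefix='000' -> emit 'c', reset
Bit 11: prefix='0' (no match yet)
Bit 12: prefix='01' (no match yet)
Bit 13: prefix='010' -> emit 'o', reset
Bit 14: prefix='0' (no match yet)
Bit 15: prefix='00' (no match yet)
Bit 16: prefix='001' -> emit 'f', reset
Bit 17: prefix='0' (no match yet)
Bit 18: prefix='01' (no match yet)
Bit 19: prefix='011' -> emit 'j', reset
Bit 20: prefix='1' -> emit 'g', reset

Answer: 0 3 4 7 8 11 14 17 20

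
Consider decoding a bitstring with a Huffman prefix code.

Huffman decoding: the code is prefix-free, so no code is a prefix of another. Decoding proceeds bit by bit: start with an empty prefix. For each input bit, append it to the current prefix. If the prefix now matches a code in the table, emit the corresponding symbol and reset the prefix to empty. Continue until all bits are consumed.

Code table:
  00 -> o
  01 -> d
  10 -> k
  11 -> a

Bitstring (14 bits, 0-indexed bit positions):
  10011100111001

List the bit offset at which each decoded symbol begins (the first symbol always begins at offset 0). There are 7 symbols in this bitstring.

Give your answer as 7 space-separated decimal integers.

Bit 0: prefix='1' (no match yet)
Bit 1: prefix='10' -> emit 'k', reset
Bit 2: prefix='0' (no match yet)
Bit 3: prefix='01' -> emit 'd', reset
Bit 4: prefix='1' (no match yet)
Bit 5: prefix='11' -> emit 'a', reset
Bit 6: prefix='0' (no match yet)
Bit 7: prefix='00' -> emit 'o', reset
Bit 8: prefix='1' (no match yet)
Bit 9: prefix='11' -> emit 'a', reset
Bit 10: prefix='1' (no match yet)
Bit 11: prefix='10' -> emit 'k', reset
Bit 12: prefix='0' (no match yet)
Bit 13: prefix='01' -> emit 'd', reset

Answer: 0 2 4 6 8 10 12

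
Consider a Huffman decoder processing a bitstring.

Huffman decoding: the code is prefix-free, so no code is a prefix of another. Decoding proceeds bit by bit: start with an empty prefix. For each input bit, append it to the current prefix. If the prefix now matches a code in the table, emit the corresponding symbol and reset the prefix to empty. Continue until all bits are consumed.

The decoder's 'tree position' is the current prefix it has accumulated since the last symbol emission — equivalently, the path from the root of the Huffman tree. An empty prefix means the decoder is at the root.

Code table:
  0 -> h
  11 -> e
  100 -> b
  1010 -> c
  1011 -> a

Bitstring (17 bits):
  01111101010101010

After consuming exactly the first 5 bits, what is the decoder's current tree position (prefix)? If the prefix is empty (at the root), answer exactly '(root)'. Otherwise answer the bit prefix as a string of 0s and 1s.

Answer: (root)

Derivation:
Bit 0: prefix='0' -> emit 'h', reset
Bit 1: prefix='1' (no match yet)
Bit 2: prefix='11' -> emit 'e', reset
Bit 3: prefix='1' (no match yet)
Bit 4: prefix='11' -> emit 'e', reset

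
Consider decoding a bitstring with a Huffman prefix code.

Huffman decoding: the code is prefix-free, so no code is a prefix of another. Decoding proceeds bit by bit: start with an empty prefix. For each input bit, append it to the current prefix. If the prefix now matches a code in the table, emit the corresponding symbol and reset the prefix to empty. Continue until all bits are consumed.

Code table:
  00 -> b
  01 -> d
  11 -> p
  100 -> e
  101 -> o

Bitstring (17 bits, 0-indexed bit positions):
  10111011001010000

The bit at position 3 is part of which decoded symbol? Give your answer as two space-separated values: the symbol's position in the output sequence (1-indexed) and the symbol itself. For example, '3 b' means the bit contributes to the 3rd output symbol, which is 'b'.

Bit 0: prefix='1' (no match yet)
Bit 1: prefix='10' (no match yet)
Bit 2: prefix='101' -> emit 'o', reset
Bit 3: prefix='1' (no match yet)
Bit 4: prefix='11' -> emit 'p', reset
Bit 5: prefix='0' (no match yet)
Bit 6: prefix='01' -> emit 'd', reset
Bit 7: prefix='1' (no match yet)

Answer: 2 p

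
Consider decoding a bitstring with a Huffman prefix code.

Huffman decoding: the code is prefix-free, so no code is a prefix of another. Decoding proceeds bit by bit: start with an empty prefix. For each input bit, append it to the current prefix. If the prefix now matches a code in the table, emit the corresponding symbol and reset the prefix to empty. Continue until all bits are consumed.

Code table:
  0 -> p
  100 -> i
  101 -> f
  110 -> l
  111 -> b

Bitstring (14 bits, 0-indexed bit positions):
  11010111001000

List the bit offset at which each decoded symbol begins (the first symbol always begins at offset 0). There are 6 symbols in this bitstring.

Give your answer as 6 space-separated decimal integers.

Bit 0: prefix='1' (no match yet)
Bit 1: prefix='11' (no match yet)
Bit 2: prefix='110' -> emit 'l', reset
Bit 3: prefix='1' (no match yet)
Bit 4: prefix='10' (no match yet)
Bit 5: prefix='101' -> emit 'f', reset
Bit 6: prefix='1' (no match yet)
Bit 7: prefix='11' (no match yet)
Bit 8: prefix='110' -> emit 'l', reset
Bit 9: prefix='0' -> emit 'p', reset
Bit 10: prefix='1' (no match yet)
Bit 11: prefix='10' (no match yet)
Bit 12: prefix='100' -> emit 'i', reset
Bit 13: prefix='0' -> emit 'p', reset

Answer: 0 3 6 9 10 13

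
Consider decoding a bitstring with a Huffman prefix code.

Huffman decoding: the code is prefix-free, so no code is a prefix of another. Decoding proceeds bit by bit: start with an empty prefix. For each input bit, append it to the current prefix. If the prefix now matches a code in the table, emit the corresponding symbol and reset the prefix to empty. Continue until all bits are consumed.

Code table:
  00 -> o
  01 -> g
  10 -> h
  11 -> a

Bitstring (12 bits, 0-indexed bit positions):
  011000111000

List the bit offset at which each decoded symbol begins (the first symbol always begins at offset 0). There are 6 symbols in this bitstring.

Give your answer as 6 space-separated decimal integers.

Answer: 0 2 4 6 8 10

Derivation:
Bit 0: prefix='0' (no match yet)
Bit 1: prefix='01' -> emit 'g', reset
Bit 2: prefix='1' (no match yet)
Bit 3: prefix='10' -> emit 'h', reset
Bit 4: prefix='0' (no match yet)
Bit 5: prefix='00' -> emit 'o', reset
Bit 6: prefix='1' (no match yet)
Bit 7: prefix='11' -> emit 'a', reset
Bit 8: prefix='1' (no match yet)
Bit 9: prefix='10' -> emit 'h', reset
Bit 10: prefix='0' (no match yet)
Bit 11: prefix='00' -> emit 'o', reset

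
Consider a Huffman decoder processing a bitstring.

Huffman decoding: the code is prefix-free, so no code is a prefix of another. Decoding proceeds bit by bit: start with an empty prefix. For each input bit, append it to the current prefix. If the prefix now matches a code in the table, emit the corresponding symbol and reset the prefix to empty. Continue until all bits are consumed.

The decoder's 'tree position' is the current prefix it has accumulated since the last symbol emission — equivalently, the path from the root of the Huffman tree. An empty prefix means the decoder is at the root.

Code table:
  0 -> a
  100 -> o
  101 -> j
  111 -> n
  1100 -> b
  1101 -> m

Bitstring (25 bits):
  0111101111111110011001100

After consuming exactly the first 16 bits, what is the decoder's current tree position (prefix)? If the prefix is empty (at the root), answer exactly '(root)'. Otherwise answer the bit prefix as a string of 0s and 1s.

Bit 0: prefix='0' -> emit 'a', reset
Bit 1: prefix='1' (no match yet)
Bit 2: prefix='11' (no match yet)
Bit 3: prefix='111' -> emit 'n', reset
Bit 4: prefix='1' (no match yet)
Bit 5: prefix='10' (no match yet)
Bit 6: prefix='101' -> emit 'j', reset
Bit 7: prefix='1' (no match yet)
Bit 8: prefix='11' (no match yet)
Bit 9: prefix='111' -> emit 'n', reset
Bit 10: prefix='1' (no match yet)
Bit 11: prefix='11' (no match yet)
Bit 12: prefix='111' -> emit 'n', reset
Bit 13: prefix='1' (no match yet)
Bit 14: prefix='11' (no match yet)
Bit 15: prefix='110' (no match yet)

Answer: 110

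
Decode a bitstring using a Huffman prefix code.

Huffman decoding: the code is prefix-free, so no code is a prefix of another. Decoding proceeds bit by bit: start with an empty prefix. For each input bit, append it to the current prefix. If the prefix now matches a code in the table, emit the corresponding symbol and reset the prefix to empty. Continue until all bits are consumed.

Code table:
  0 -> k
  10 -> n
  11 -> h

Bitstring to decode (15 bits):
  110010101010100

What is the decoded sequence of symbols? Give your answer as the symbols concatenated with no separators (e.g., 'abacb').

Bit 0: prefix='1' (no match yet)
Bit 1: prefix='11' -> emit 'h', reset
Bit 2: prefix='0' -> emit 'k', reset
Bit 3: prefix='0' -> emit 'k', reset
Bit 4: prefix='1' (no match yet)
Bit 5: prefix='10' -> emit 'n', reset
Bit 6: prefix='1' (no match yet)
Bit 7: prefix='10' -> emit 'n', reset
Bit 8: prefix='1' (no match yet)
Bit 9: prefix='10' -> emit 'n', reset
Bit 10: prefix='1' (no match yet)
Bit 11: prefix='10' -> emit 'n', reset
Bit 12: prefix='1' (no match yet)
Bit 13: prefix='10' -> emit 'n', reset
Bit 14: prefix='0' -> emit 'k', reset

Answer: hkknnnnnk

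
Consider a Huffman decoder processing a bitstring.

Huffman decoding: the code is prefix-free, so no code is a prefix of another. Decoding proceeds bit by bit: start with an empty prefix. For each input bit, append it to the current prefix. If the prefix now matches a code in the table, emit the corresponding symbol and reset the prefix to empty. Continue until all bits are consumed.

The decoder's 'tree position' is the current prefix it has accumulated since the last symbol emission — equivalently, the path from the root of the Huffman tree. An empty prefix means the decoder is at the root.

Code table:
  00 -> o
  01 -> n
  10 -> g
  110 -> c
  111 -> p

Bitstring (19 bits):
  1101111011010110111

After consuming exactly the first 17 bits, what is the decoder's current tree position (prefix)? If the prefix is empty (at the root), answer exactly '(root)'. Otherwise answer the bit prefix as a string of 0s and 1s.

Answer: 1

Derivation:
Bit 0: prefix='1' (no match yet)
Bit 1: prefix='11' (no match yet)
Bit 2: prefix='110' -> emit 'c', reset
Bit 3: prefix='1' (no match yet)
Bit 4: prefix='11' (no match yet)
Bit 5: prefix='111' -> emit 'p', reset
Bit 6: prefix='1' (no match yet)
Bit 7: prefix='10' -> emit 'g', reset
Bit 8: prefix='1' (no match yet)
Bit 9: prefix='11' (no match yet)
Bit 10: prefix='110' -> emit 'c', reset
Bit 11: prefix='1' (no match yet)
Bit 12: prefix='10' -> emit 'g', reset
Bit 13: prefix='1' (no match yet)
Bit 14: prefix='11' (no match yet)
Bit 15: prefix='110' -> emit 'c', reset
Bit 16: prefix='1' (no match yet)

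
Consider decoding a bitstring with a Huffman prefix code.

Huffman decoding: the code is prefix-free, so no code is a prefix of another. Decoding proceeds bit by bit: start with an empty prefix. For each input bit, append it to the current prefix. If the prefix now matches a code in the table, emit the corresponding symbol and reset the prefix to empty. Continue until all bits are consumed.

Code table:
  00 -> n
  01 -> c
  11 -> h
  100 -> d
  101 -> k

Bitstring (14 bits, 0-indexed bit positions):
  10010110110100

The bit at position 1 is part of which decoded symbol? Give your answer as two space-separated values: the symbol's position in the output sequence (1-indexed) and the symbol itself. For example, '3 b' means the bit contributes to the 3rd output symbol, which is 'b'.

Bit 0: prefix='1' (no match yet)
Bit 1: prefix='10' (no match yet)
Bit 2: prefix='100' -> emit 'd', reset
Bit 3: prefix='1' (no match yet)
Bit 4: prefix='10' (no match yet)
Bit 5: prefix='101' -> emit 'k', reset

Answer: 1 d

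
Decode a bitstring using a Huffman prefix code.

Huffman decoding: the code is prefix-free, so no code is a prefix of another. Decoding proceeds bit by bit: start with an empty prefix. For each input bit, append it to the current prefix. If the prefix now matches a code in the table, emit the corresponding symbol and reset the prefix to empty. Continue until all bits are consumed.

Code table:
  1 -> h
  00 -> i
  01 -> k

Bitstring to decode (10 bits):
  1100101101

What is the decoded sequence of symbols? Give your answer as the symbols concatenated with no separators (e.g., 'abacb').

Answer: hhihkhk

Derivation:
Bit 0: prefix='1' -> emit 'h', reset
Bit 1: prefix='1' -> emit 'h', reset
Bit 2: prefix='0' (no match yet)
Bit 3: prefix='00' -> emit 'i', reset
Bit 4: prefix='1' -> emit 'h', reset
Bit 5: prefix='0' (no match yet)
Bit 6: prefix='01' -> emit 'k', reset
Bit 7: prefix='1' -> emit 'h', reset
Bit 8: prefix='0' (no match yet)
Bit 9: prefix='01' -> emit 'k', reset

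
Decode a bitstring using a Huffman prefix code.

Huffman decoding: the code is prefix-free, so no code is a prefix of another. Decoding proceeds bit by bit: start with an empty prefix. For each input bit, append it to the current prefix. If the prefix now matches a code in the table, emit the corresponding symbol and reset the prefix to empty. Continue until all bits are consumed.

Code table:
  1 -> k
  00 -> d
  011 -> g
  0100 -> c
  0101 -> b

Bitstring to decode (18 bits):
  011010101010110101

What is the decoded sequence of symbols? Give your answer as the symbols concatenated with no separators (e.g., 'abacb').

Answer: gbbgb

Derivation:
Bit 0: prefix='0' (no match yet)
Bit 1: prefix='01' (no match yet)
Bit 2: prefix='011' -> emit 'g', reset
Bit 3: prefix='0' (no match yet)
Bit 4: prefix='01' (no match yet)
Bit 5: prefix='010' (no match yet)
Bit 6: prefix='0101' -> emit 'b', reset
Bit 7: prefix='0' (no match yet)
Bit 8: prefix='01' (no match yet)
Bit 9: prefix='010' (no match yet)
Bit 10: prefix='0101' -> emit 'b', reset
Bit 11: prefix='0' (no match yet)
Bit 12: prefix='01' (no match yet)
Bit 13: prefix='011' -> emit 'g', reset
Bit 14: prefix='0' (no match yet)
Bit 15: prefix='01' (no match yet)
Bit 16: prefix='010' (no match yet)
Bit 17: prefix='0101' -> emit 'b', reset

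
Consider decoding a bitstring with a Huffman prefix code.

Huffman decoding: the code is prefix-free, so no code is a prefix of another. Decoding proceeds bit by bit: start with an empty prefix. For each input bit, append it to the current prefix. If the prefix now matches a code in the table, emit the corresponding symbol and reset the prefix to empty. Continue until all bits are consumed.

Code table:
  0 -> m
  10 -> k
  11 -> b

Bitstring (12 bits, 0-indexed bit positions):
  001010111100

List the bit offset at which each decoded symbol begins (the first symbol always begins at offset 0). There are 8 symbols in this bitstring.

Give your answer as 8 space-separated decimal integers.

Bit 0: prefix='0' -> emit 'm', reset
Bit 1: prefix='0' -> emit 'm', reset
Bit 2: prefix='1' (no match yet)
Bit 3: prefix='10' -> emit 'k', reset
Bit 4: prefix='1' (no match yet)
Bit 5: prefix='10' -> emit 'k', reset
Bit 6: prefix='1' (no match yet)
Bit 7: prefix='11' -> emit 'b', reset
Bit 8: prefix='1' (no match yet)
Bit 9: prefix='11' -> emit 'b', reset
Bit 10: prefix='0' -> emit 'm', reset
Bit 11: prefix='0' -> emit 'm', reset

Answer: 0 1 2 4 6 8 10 11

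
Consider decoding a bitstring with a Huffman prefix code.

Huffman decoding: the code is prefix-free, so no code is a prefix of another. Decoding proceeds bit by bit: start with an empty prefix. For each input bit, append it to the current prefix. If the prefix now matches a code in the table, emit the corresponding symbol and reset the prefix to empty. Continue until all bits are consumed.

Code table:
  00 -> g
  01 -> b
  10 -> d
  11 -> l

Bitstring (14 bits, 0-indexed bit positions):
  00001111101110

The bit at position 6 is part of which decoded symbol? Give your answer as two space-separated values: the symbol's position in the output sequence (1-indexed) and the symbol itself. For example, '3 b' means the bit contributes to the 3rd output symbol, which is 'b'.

Answer: 4 l

Derivation:
Bit 0: prefix='0' (no match yet)
Bit 1: prefix='00' -> emit 'g', reset
Bit 2: prefix='0' (no match yet)
Bit 3: prefix='00' -> emit 'g', reset
Bit 4: prefix='1' (no match yet)
Bit 5: prefix='11' -> emit 'l', reset
Bit 6: prefix='1' (no match yet)
Bit 7: prefix='11' -> emit 'l', reset
Bit 8: prefix='1' (no match yet)
Bit 9: prefix='10' -> emit 'd', reset
Bit 10: prefix='1' (no match yet)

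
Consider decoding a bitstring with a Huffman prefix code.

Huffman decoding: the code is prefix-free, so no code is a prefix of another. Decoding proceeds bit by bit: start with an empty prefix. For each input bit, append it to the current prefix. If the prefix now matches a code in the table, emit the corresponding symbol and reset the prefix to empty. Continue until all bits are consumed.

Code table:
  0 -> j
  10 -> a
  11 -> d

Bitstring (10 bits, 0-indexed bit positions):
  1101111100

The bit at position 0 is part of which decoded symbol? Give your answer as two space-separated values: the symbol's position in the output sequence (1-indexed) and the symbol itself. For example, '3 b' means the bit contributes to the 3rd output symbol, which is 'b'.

Answer: 1 d

Derivation:
Bit 0: prefix='1' (no match yet)
Bit 1: prefix='11' -> emit 'd', reset
Bit 2: prefix='0' -> emit 'j', reset
Bit 3: prefix='1' (no match yet)
Bit 4: prefix='11' -> emit 'd', reset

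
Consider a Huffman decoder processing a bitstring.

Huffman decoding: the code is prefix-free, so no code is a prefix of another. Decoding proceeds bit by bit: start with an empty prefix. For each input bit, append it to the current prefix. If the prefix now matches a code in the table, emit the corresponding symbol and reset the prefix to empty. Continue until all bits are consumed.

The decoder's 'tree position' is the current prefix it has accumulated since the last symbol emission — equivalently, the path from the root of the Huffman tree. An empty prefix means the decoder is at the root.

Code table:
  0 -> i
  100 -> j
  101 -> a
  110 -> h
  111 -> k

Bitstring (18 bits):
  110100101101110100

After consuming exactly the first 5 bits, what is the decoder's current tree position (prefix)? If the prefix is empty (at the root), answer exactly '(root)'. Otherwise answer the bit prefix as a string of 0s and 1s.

Bit 0: prefix='1' (no match yet)
Bit 1: prefix='11' (no match yet)
Bit 2: prefix='110' -> emit 'h', reset
Bit 3: prefix='1' (no match yet)
Bit 4: prefix='10' (no match yet)

Answer: 10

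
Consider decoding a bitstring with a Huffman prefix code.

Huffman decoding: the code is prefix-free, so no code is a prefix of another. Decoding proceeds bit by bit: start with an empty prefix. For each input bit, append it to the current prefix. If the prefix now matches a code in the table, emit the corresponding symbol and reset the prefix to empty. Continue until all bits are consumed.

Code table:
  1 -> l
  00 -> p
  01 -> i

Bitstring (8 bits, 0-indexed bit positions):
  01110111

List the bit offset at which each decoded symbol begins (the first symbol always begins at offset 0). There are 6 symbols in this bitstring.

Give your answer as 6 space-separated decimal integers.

Answer: 0 2 3 4 6 7

Derivation:
Bit 0: prefix='0' (no match yet)
Bit 1: prefix='01' -> emit 'i', reset
Bit 2: prefix='1' -> emit 'l', reset
Bit 3: prefix='1' -> emit 'l', reset
Bit 4: prefix='0' (no match yet)
Bit 5: prefix='01' -> emit 'i', reset
Bit 6: prefix='1' -> emit 'l', reset
Bit 7: prefix='1' -> emit 'l', reset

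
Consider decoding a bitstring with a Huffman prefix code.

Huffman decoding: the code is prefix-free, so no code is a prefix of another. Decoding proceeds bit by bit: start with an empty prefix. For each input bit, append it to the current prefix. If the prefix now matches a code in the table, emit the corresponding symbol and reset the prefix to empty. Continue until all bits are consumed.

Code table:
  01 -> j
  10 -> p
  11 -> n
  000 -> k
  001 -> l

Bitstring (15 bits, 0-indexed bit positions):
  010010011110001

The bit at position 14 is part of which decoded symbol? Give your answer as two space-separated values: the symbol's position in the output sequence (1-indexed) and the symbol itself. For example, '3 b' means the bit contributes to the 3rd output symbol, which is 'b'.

Answer: 6 l

Derivation:
Bit 0: prefix='0' (no match yet)
Bit 1: prefix='01' -> emit 'j', reset
Bit 2: prefix='0' (no match yet)
Bit 3: prefix='00' (no match yet)
Bit 4: prefix='001' -> emit 'l', reset
Bit 5: prefix='0' (no match yet)
Bit 6: prefix='00' (no match yet)
Bit 7: prefix='001' -> emit 'l', reset
Bit 8: prefix='1' (no match yet)
Bit 9: prefix='11' -> emit 'n', reset
Bit 10: prefix='1' (no match yet)
Bit 11: prefix='10' -> emit 'p', reset
Bit 12: prefix='0' (no match yet)
Bit 13: prefix='00' (no match yet)
Bit 14: prefix='001' -> emit 'l', reset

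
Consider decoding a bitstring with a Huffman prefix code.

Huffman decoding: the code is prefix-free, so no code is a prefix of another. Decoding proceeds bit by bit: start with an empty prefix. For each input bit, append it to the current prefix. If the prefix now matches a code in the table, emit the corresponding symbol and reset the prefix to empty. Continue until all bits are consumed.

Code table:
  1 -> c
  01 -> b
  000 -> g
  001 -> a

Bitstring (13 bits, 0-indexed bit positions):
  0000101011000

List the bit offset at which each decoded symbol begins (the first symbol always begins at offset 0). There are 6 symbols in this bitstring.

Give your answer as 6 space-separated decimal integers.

Bit 0: prefix='0' (no match yet)
Bit 1: prefix='00' (no match yet)
Bit 2: prefix='000' -> emit 'g', reset
Bit 3: prefix='0' (no match yet)
Bit 4: prefix='01' -> emit 'b', reset
Bit 5: prefix='0' (no match yet)
Bit 6: prefix='01' -> emit 'b', reset
Bit 7: prefix='0' (no match yet)
Bit 8: prefix='01' -> emit 'b', reset
Bit 9: prefix='1' -> emit 'c', reset
Bit 10: prefix='0' (no match yet)
Bit 11: prefix='00' (no match yet)
Bit 12: prefix='000' -> emit 'g', reset

Answer: 0 3 5 7 9 10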